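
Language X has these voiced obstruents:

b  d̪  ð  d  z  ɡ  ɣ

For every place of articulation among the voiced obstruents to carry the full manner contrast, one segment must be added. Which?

Stop: /b/ (bilabial), /d̪/ (dental), /d/ (alveolar), /ɡ/ (velar).
Fricative: /ð/ (dental), /z/ (alveolar), /ɣ/ (velar).
The bilabial row has no fricative member, so the gap is the bilabial fricative /β/.

/β/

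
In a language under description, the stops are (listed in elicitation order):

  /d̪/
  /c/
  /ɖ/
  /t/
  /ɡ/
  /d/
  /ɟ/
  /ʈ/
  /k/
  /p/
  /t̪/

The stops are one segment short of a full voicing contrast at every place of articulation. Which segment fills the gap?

/b/

place of articulation  voiceless  voiced  
bilabial          p         —       
dental            t̪        d̪      
alveolar          t         d       
retroflex         ʈ         ɖ       
palatal           c         ɟ       
velar             k         ɡ       
The bilabial row has no voiced member, so the gap is the voiced bilabial stop /b/.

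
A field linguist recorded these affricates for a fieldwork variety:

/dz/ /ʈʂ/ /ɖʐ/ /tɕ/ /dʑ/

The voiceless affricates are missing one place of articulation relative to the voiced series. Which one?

alveolar

place of articulation  voiceless  voiced  
alveolar          —         dz      
retroflex         ʈʂ        ɖʐ      
alveolo-palatal   tɕ        dʑ      
Every place of articulation has a voiceless member except alveolar, where /ts/ would be expected.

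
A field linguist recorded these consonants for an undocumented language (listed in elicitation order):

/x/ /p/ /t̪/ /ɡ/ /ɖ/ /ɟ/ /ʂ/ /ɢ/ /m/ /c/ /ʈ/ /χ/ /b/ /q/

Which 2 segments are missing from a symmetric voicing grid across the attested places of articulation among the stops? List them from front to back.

/d̪/, /k/

Voiceless: /p/ (bilabial), /t̪/ (dental), /ʈ/ (retroflex), /c/ (palatal), /q/ (uvular).
Voiced: /b/ (bilabial), /ɖ/ (retroflex), /ɟ/ (palatal), /ɡ/ (velar), /ɢ/ (uvular).
Gaps, from front to back: dental lacks voiced (/d̪/); velar lacks voiceless (/k/).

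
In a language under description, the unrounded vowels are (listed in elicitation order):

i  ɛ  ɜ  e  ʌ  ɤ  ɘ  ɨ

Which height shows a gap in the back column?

high: front /i/, central /ɨ/, back —.
high-mid: front /e/, central /ɘ/, back /ɤ/.
low-mid: front /ɛ/, central /ɜ/, back /ʌ/.
Every height has a back member except high, where /ɯ/ would be expected.

high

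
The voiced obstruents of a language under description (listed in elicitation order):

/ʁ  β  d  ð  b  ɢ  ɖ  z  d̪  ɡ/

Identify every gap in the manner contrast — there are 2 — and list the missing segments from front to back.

/ʐ/, /ɣ/

Stop: /b/ (bilabial), /d̪/ (dental), /d/ (alveolar), /ɖ/ (retroflex), /ɡ/ (velar), /ɢ/ (uvular).
Fricative: /β/ (bilabial), /ð/ (dental), /z/ (alveolar), /ʁ/ (uvular).
Gaps, from front to back: retroflex lacks fricative (/ʐ/); velar lacks fricative (/ɣ/).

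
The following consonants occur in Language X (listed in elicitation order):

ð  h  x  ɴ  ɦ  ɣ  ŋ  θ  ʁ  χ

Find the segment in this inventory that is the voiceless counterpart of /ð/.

/θ/

/ð/ is a voiced dental fricative.
The voiceless counterpart is a voiceless dental fricative — in this inventory, /θ/.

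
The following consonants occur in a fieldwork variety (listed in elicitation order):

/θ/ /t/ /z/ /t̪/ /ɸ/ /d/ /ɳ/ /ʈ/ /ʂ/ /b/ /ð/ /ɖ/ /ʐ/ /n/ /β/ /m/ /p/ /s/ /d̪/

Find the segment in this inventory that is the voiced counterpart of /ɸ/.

/ɸ/ is a voiceless bilabial fricative.
The voiced counterpart is a voiced bilabial fricative — in this inventory, /β/.

/β/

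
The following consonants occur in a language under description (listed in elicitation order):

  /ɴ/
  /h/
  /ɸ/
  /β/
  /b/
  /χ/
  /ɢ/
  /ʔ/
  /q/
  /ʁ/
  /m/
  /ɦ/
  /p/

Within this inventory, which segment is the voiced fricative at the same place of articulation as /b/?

/b/ is a voiced bilabial stop.
The voiced fricative at the same place is a voiced bilabial fricative — in this inventory, /β/.

/β/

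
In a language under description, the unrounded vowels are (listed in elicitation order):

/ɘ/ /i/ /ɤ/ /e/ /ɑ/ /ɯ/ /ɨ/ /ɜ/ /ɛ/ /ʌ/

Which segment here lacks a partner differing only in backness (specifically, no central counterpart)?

High: /i/ ~ /ɨ/ ~ /ɯ/
High-mid: /e/ ~ /ɘ/ ~ /ɤ/
Low-mid: /ɛ/ ~ /ɜ/ ~ /ʌ/
Low: only /ɑ/ (back); no central partner.
So /ɑ/ is the unpaired segment.

/ɑ/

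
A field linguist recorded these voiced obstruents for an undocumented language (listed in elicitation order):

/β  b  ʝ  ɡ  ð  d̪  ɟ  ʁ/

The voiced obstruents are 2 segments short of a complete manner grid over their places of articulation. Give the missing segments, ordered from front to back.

Stop: /b/ (bilabial), /d̪/ (dental), /ɟ/ (palatal), /ɡ/ (velar).
Fricative: /β/ (bilabial), /ð/ (dental), /ʝ/ (palatal), /ʁ/ (uvular).
Gaps, from front to back: velar lacks fricative (/ɣ/); uvular lacks stop (/ɢ/).

/ɣ/, /ɢ/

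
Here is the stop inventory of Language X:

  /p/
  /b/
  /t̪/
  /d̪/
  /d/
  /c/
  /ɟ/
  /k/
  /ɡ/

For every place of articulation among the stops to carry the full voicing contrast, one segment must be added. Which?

/t/

Voiceless: /p/ (bilabial), /t̪/ (dental), /c/ (palatal), /k/ (velar).
Voiced: /b/ (bilabial), /d̪/ (dental), /d/ (alveolar), /ɟ/ (palatal), /ɡ/ (velar).
The alveolar row has no voiceless member, so the gap is the voiceless alveolar stop /t/.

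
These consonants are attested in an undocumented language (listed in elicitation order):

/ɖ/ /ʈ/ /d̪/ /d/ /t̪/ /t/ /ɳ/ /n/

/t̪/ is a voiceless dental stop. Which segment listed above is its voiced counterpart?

/d̪/

The voiced counterpart is a voiced dental stop — in this inventory, /d̪/.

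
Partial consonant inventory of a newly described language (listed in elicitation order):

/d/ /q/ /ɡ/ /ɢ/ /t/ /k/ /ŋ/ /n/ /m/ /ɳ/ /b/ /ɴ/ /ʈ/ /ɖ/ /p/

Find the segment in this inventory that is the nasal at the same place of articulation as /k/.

/ŋ/

/k/ is a voiceless velar stop.
The nasal at the same place is a velar nasal — in this inventory, /ŋ/.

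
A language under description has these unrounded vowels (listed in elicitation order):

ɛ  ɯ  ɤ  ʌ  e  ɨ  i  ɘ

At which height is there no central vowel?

low-mid

high: front /i/, central /ɨ/, back /ɯ/.
high-mid: front /e/, central /ɘ/, back /ɤ/.
low-mid: front /ɛ/, central —, back /ʌ/.
Every height has a central member except low-mid, where /ɜ/ would be expected.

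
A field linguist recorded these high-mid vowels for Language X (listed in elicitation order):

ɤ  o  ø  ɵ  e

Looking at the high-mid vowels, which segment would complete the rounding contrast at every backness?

/ɘ/

front: unrounded /e/, rounded /ø/.
central: unrounded —, rounded /ɵ/.
back: unrounded /ɤ/, rounded /o/.
The central row has no unrounded member, so the gap is the central unrounded vowel /ɘ/.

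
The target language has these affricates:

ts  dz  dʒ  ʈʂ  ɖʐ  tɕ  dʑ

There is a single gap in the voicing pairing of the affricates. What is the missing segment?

/tʃ/

place of articulation  voiceless  voiced  
alveolar          ts        dz      
postalveolar      —         dʒ      
retroflex         ʈʂ        ɖʐ      
alveolo-palatal   tɕ        dʑ      
The postalveolar row has no voiceless member, so the gap is the voiceless postalveolar affricate /tʃ/.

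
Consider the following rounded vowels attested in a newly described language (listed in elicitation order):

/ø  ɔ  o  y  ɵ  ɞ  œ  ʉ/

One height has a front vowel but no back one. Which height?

high

high: front /y/, central /ʉ/, back —.
high-mid: front /ø/, central /ɵ/, back /o/.
low-mid: front /œ/, central /ɞ/, back /ɔ/.
Every height has a back member except high, where /u/ would be expected.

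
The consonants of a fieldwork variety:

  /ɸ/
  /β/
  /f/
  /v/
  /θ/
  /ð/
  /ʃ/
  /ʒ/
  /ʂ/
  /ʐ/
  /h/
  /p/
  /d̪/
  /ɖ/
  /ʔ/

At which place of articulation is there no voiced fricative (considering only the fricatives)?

Voiceless: /ɸ/ (bilabial), /f/ (labiodental), /θ/ (dental), /ʃ/ (postalveolar), /ʂ/ (retroflex), /h/ (glottal).
Voiced: /β/ (bilabial), /v/ (labiodental), /ð/ (dental), /ʒ/ (postalveolar), /ʐ/ (retroflex).
Every place of articulation has a voiced member except glottal, where /ɦ/ would be expected.

glottal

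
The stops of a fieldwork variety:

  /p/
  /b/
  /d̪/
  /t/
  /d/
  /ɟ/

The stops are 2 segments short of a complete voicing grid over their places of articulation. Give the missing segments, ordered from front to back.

bilabial: voiceless /p/, voiced /b/.
dental: voiceless —, voiced /d̪/.
alveolar: voiceless /t/, voiced /d/.
palatal: voiceless —, voiced /ɟ/.
Gaps, from front to back: dental lacks voiceless (/t̪/); palatal lacks voiceless (/c/).

/t̪/, /c/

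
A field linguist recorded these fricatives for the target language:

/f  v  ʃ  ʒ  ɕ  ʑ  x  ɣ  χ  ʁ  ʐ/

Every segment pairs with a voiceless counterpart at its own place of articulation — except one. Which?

Labiodental: /f/ ~ /v/
Postalveolar: /ʃ/ ~ /ʒ/
Alveolo-palatal: /ɕ/ ~ /ʑ/
Velar: /x/ ~ /ɣ/
Uvular: /χ/ ~ /ʁ/
Retroflex: only /ʐ/ (voiced); no voiceless partner.
So /ʐ/ is the unpaired segment.

/ʐ/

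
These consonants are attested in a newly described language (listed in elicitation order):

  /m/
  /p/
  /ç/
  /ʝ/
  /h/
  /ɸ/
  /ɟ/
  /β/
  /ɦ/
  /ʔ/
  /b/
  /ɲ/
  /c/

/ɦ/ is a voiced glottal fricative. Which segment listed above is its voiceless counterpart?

/h/

The voiceless counterpart is a voiceless glottal fricative — in this inventory, /h/.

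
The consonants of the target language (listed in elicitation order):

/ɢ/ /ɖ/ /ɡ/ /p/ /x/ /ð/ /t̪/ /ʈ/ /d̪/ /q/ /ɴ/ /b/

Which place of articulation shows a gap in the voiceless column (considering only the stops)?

bilabial: voiceless /p/, voiced /b/.
dental: voiceless /t̪/, voiced /d̪/.
retroflex: voiceless /ʈ/, voiced /ɖ/.
velar: voiceless —, voiced /ɡ/.
uvular: voiceless /q/, voiced /ɢ/.
Every place of articulation has a voiceless member except velar, where /k/ would be expected.

velar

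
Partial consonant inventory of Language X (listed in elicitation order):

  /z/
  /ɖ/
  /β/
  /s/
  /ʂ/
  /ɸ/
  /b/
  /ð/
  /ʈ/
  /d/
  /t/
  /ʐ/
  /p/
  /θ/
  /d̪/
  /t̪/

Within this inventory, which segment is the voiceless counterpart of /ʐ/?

/ʂ/

/ʐ/ is a voiced retroflex fricative.
The voiceless counterpart is a voiceless retroflex fricative — in this inventory, /ʂ/.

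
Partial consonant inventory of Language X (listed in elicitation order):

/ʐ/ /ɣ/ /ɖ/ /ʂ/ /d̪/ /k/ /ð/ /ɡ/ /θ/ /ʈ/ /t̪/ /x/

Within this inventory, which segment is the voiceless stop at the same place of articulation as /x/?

/k/

/x/ is a voiceless velar fricative.
The voiceless stop at the same place is a voiceless velar stop — in this inventory, /k/.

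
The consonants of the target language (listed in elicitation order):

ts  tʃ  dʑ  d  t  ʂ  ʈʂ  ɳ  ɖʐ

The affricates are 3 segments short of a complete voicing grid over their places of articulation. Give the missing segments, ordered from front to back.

/dz/, /dʒ/, /tɕ/

place of articulation  voiceless  voiced  
alveolar          ts        —       
postalveolar      tʃ        —       
retroflex         ʈʂ        ɖʐ      
alveolo-palatal   —         dʑ      
Gaps, from front to back: alveolar lacks voiced (/dz/); postalveolar lacks voiced (/dʒ/); alveolo-palatal lacks voiceless (/tɕ/).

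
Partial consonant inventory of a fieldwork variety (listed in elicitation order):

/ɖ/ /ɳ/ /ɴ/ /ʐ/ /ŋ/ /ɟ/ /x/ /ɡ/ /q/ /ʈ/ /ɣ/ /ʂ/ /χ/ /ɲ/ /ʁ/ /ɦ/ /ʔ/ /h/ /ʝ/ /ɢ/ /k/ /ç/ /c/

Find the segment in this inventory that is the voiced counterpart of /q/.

/ɢ/

/q/ is a voiceless uvular stop.
The voiced counterpart is a voiced uvular stop — in this inventory, /ɢ/.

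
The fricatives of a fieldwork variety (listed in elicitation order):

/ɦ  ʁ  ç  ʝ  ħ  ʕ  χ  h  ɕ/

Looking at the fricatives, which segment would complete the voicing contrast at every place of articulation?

/ʑ/

place of articulation  voiceless  voiced  
alveolo-palatal   ɕ         —       
palatal           ç         ʝ       
uvular            χ         ʁ       
pharyngeal        ħ         ʕ       
glottal           h         ɦ       
The alveolo-palatal row has no voiced member, so the gap is the voiced alveolo-palatal fricative /ʑ/.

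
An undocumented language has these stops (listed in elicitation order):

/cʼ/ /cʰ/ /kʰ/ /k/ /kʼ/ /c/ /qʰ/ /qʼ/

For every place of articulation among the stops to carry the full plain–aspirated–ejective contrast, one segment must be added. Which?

palatal: plain /c/, aspirated /cʰ/, ejective /cʼ/.
velar: plain /k/, aspirated /kʰ/, ejective /kʼ/.
uvular: plain —, aspirated /qʰ/, ejective /qʼ/.
The uvular row has no plain member, so the gap is the plain uvular stop /q/.

/q/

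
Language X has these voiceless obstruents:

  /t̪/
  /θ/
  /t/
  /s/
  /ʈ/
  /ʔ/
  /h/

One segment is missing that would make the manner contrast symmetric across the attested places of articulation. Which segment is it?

dental: stop /t̪/, fricative /θ/.
alveolar: stop /t/, fricative /s/.
retroflex: stop /ʈ/, fricative —.
glottal: stop /ʔ/, fricative /h/.
The retroflex row has no fricative member, so the gap is the retroflex fricative /ʂ/.

/ʂ/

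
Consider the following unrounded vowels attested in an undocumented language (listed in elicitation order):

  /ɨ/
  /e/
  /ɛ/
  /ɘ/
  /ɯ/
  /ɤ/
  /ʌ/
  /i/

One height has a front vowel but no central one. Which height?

high: front /i/, central /ɨ/, back /ɯ/.
high-mid: front /e/, central /ɘ/, back /ɤ/.
low-mid: front /ɛ/, central —, back /ʌ/.
Every height has a central member except low-mid, where /ɜ/ would be expected.

low-mid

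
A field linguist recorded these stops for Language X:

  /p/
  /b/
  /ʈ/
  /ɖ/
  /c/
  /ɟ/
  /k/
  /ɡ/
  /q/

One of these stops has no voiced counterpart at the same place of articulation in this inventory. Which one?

Bilabial: /p/ ~ /b/
Retroflex: /ʈ/ ~ /ɖ/
Palatal: /c/ ~ /ɟ/
Velar: /k/ ~ /ɡ/
Uvular: only /q/ (voiceless); no voiced partner.
So /q/ is the unpaired segment.

/q/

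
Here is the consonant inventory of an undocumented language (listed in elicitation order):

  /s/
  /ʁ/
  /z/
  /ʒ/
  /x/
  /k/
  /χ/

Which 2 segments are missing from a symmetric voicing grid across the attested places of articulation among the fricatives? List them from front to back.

alveolar: voiceless /s/, voiced /z/.
postalveolar: voiceless —, voiced /ʒ/.
velar: voiceless /x/, voiced —.
uvular: voiceless /χ/, voiced /ʁ/.
Gaps, from front to back: postalveolar lacks voiceless (/ʃ/); velar lacks voiced (/ɣ/).

/ʃ/, /ɣ/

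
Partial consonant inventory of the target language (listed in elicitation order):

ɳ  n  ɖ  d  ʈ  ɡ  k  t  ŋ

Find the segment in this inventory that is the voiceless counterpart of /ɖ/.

/ɖ/ is a voiced retroflex stop.
The voiceless counterpart is a voiceless retroflex stop — in this inventory, /ʈ/.

/ʈ/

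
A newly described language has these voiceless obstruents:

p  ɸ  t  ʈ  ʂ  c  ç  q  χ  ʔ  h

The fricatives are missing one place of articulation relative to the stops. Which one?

bilabial: stop /p/, fricative /ɸ/.
alveolar: stop /t/, fricative —.
retroflex: stop /ʈ/, fricative /ʂ/.
palatal: stop /c/, fricative /ç/.
uvular: stop /q/, fricative /χ/.
glottal: stop /ʔ/, fricative /h/.
Every place of articulation has a fricative member except alveolar, where /s/ would be expected.

alveolar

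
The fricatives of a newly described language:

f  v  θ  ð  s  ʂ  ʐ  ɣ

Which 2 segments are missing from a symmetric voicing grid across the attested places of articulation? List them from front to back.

/z/, /x/

place of articulation  voiceless  voiced  
labiodental       f         v       
dental            θ         ð       
alveolar          s         —       
retroflex         ʂ         ʐ       
velar             —         ɣ       
Gaps, from front to back: alveolar lacks voiced (/z/); velar lacks voiceless (/x/).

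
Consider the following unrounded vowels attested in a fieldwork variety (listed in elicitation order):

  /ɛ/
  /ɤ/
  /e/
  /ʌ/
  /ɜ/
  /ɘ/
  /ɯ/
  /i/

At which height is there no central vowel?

Front: /i/ (high), /e/ (high-mid), /ɛ/ (low-mid).
Central: /ɘ/ (high-mid), /ɜ/ (low-mid).
Back: /ɯ/ (high), /ɤ/ (high-mid), /ʌ/ (low-mid).
Every height has a central member except high, where /ɨ/ would be expected.

high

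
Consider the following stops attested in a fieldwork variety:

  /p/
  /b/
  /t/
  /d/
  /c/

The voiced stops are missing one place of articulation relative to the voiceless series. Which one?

Voiceless: /p/ (bilabial), /t/ (alveolar), /c/ (palatal).
Voiced: /b/ (bilabial), /d/ (alveolar).
Every place of articulation has a voiced member except palatal, where /ɟ/ would be expected.

palatal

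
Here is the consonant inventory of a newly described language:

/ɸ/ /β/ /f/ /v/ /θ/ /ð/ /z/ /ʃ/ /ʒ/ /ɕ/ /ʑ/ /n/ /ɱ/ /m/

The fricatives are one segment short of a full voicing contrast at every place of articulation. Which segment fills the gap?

bilabial: voiceless /ɸ/, voiced /β/.
labiodental: voiceless /f/, voiced /v/.
dental: voiceless /θ/, voiced /ð/.
alveolar: voiceless —, voiced /z/.
postalveolar: voiceless /ʃ/, voiced /ʒ/.
alveolo-palatal: voiceless /ɕ/, voiced /ʑ/.
The alveolar row has no voiceless member, so the gap is the voiceless alveolar fricative /s/.

/s/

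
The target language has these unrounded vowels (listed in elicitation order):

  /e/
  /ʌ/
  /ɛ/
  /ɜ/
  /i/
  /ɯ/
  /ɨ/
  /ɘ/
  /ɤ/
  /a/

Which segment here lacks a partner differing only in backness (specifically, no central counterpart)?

/a/

High: /i/ ~ /ɨ/ ~ /ɯ/
High-mid: /e/ ~ /ɘ/ ~ /ɤ/
Low-mid: /ɛ/ ~ /ɜ/ ~ /ʌ/
Low: only /a/ (front); no central partner.
So /a/ is the unpaired segment.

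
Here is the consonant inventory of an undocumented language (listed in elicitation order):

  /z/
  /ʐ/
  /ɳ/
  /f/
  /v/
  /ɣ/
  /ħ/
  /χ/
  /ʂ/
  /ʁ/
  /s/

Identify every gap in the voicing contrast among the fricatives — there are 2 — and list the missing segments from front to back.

/x/, /ʕ/

place of articulation  voiceless  voiced  
labiodental       f         v       
alveolar          s         z       
retroflex         ʂ         ʐ       
velar             —         ɣ       
uvular            χ         ʁ       
pharyngeal        ħ         —       
Gaps, from front to back: velar lacks voiceless (/x/); pharyngeal lacks voiced (/ʕ/).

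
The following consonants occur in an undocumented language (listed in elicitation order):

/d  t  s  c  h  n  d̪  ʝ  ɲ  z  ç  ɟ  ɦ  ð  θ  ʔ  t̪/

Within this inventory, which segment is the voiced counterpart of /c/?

/c/ is a voiceless palatal stop.
The voiced counterpart is a voiced palatal stop — in this inventory, /ɟ/.

/ɟ/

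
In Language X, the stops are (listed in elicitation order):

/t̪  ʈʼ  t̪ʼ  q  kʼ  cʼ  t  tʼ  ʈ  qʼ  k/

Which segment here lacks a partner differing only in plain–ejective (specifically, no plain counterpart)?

Dental: /t̪/ ~ /t̪ʼ/
Alveolar: /t/ ~ /tʼ/
Retroflex: /ʈ/ ~ /ʈʼ/
Velar: /k/ ~ /kʼ/
Uvular: /q/ ~ /qʼ/
Palatal: only /cʼ/ (ejective); no plain partner.
So /cʼ/ is the unpaired segment.

/cʼ/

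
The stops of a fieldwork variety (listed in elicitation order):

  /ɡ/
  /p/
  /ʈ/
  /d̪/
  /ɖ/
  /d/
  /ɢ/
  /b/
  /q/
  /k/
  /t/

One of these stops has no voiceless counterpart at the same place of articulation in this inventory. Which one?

Bilabial: /p/ ~ /b/
Alveolar: /t/ ~ /d/
Retroflex: /ʈ/ ~ /ɖ/
Velar: /k/ ~ /ɡ/
Uvular: /q/ ~ /ɢ/
Dental: only /d̪/ (voiced); no voiceless partner.
So /d̪/ is the unpaired segment.

/d̪/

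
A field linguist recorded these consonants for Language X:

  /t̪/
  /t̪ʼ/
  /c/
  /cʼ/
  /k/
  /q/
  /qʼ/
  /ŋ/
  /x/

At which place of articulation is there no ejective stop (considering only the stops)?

velar

place of articulation  plain     ejective
dental            t̪        t̪ʼ     
palatal           c         cʼ      
velar             k         —       
uvular            q         qʼ      
Every place of articulation has an ejective member except velar, where /kʼ/ would be expected.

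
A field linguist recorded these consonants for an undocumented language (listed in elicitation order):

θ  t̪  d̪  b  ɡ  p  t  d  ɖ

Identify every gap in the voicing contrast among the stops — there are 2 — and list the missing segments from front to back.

/ʈ/, /k/

place of articulation  voiceless  voiced  
bilabial          p         b       
dental            t̪        d̪      
alveolar          t         d       
retroflex         —         ɖ       
velar             —         ɡ       
Gaps, from front to back: retroflex lacks voiceless (/ʈ/); velar lacks voiceless (/k/).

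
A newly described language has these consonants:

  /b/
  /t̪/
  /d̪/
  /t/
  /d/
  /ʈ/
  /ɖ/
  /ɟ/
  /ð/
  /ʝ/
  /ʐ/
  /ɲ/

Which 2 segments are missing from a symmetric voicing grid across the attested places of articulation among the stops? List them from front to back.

/p/, /c/

place of articulation  voiceless  voiced  
bilabial          —         b       
dental            t̪        d̪      
alveolar          t         d       
retroflex         ʈ         ɖ       
palatal           —         ɟ       
Gaps, from front to back: bilabial lacks voiceless (/p/); palatal lacks voiceless (/c/).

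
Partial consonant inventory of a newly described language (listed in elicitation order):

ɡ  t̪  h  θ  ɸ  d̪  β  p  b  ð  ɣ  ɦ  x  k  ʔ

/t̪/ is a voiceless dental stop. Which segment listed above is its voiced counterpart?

The voiced counterpart is a voiced dental stop — in this inventory, /d̪/.

/d̪/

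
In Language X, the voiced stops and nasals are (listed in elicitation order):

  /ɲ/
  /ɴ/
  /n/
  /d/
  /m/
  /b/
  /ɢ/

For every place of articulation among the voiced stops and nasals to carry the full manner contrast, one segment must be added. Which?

/ɟ/

Oral stop: /b/ (bilabial), /d/ (alveolar), /ɢ/ (uvular).
Nasal: /m/ (bilabial), /n/ (alveolar), /ɲ/ (palatal), /ɴ/ (uvular).
The palatal row has no oral stop member, so the gap is the palatal oral stop /ɟ/.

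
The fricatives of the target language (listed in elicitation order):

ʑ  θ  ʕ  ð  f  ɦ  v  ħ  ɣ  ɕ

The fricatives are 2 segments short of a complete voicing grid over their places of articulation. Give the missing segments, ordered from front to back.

Voiceless: /f/ (labiodental), /θ/ (dental), /ɕ/ (alveolo-palatal), /ħ/ (pharyngeal).
Voiced: /v/ (labiodental), /ð/ (dental), /ʑ/ (alveolo-palatal), /ɣ/ (velar), /ʕ/ (pharyngeal), /ɦ/ (glottal).
Gaps, from front to back: velar lacks voiceless (/x/); glottal lacks voiceless (/h/).

/x/, /h/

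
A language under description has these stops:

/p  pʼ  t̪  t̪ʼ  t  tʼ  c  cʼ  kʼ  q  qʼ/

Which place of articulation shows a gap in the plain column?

velar

Plain: /p/ (bilabial), /t̪/ (dental), /t/ (alveolar), /c/ (palatal), /q/ (uvular).
Ejective: /pʼ/ (bilabial), /t̪ʼ/ (dental), /tʼ/ (alveolar), /cʼ/ (palatal), /kʼ/ (velar), /qʼ/ (uvular).
Every place of articulation has a plain member except velar, where /k/ would be expected.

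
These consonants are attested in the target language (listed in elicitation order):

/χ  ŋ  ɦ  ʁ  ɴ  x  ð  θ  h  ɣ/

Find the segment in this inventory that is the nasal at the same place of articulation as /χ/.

/ɴ/

/χ/ is a voiceless uvular fricative.
The nasal at the same place is an uvular nasal — in this inventory, /ɴ/.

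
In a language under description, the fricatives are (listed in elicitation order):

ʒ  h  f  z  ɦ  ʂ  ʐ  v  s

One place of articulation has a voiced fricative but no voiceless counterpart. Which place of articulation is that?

labiodental: voiceless /f/, voiced /v/.
alveolar: voiceless /s/, voiced /z/.
postalveolar: voiceless —, voiced /ʒ/.
retroflex: voiceless /ʂ/, voiced /ʐ/.
glottal: voiceless /h/, voiced /ɦ/.
Every place of articulation has a voiceless member except postalveolar, where /ʃ/ would be expected.

postalveolar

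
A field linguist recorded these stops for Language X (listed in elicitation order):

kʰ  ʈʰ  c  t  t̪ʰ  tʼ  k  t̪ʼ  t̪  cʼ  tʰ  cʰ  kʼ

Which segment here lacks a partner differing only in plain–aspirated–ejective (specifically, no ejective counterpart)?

/ʈʰ/

Dental: /t̪/ ~ /t̪ʰ/ ~ /t̪ʼ/
Alveolar: /t/ ~ /tʰ/ ~ /tʼ/
Palatal: /c/ ~ /cʰ/ ~ /cʼ/
Velar: /k/ ~ /kʰ/ ~ /kʼ/
Retroflex: only /ʈʰ/ (aspirated); no ejective partner.
So /ʈʰ/ is the unpaired segment.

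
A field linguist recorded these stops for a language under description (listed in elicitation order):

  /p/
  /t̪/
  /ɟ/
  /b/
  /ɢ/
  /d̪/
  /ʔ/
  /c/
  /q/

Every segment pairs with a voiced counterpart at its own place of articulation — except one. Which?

Bilabial: /p/ ~ /b/
Dental: /t̪/ ~ /d̪/
Palatal: /c/ ~ /ɟ/
Uvular: /q/ ~ /ɢ/
Glottal: only /ʔ/ (voiceless); no voiced partner.
So /ʔ/ is the unpaired segment.

/ʔ/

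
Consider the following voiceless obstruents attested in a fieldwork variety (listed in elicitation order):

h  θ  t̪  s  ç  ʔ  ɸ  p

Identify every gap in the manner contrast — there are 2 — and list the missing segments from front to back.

/t/, /c/

Stop: /p/ (bilabial), /t̪/ (dental), /ʔ/ (glottal).
Fricative: /ɸ/ (bilabial), /θ/ (dental), /s/ (alveolar), /ç/ (palatal), /h/ (glottal).
Gaps, from front to back: alveolar lacks stop (/t/); palatal lacks stop (/c/).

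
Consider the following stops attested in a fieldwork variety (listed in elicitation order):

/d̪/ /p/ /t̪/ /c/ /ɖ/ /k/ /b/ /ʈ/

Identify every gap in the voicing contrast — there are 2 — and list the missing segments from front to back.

/ɟ/, /ɡ/

Voiceless: /p/ (bilabial), /t̪/ (dental), /ʈ/ (retroflex), /c/ (palatal), /k/ (velar).
Voiced: /b/ (bilabial), /d̪/ (dental), /ɖ/ (retroflex).
Gaps, from front to back: palatal lacks voiced (/ɟ/); velar lacks voiced (/ɡ/).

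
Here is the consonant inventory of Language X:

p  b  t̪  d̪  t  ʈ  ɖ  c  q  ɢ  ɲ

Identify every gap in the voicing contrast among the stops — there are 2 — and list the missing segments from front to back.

/d/, /ɟ/

Voiceless: /p/ (bilabial), /t̪/ (dental), /t/ (alveolar), /ʈ/ (retroflex), /c/ (palatal), /q/ (uvular).
Voiced: /b/ (bilabial), /d̪/ (dental), /ɖ/ (retroflex), /ɢ/ (uvular).
Gaps, from front to back: alveolar lacks voiced (/d/); palatal lacks voiced (/ɟ/).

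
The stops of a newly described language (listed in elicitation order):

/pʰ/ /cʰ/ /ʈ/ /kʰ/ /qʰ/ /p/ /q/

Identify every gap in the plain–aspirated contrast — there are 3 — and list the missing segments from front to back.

bilabial: plain /p/, aspirated /pʰ/.
retroflex: plain /ʈ/, aspirated —.
palatal: plain —, aspirated /cʰ/.
velar: plain —, aspirated /kʰ/.
uvular: plain /q/, aspirated /qʰ/.
Gaps, from front to back: retroflex lacks aspirated (/ʈʰ/); palatal lacks plain (/c/); velar lacks plain (/k/).

/ʈʰ/, /c/, /k/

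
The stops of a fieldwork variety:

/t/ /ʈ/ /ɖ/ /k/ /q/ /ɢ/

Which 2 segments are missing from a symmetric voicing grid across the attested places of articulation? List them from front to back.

/d/, /ɡ/

place of articulation  voiceless  voiced  
alveolar          t         —       
retroflex         ʈ         ɖ       
velar             k         —       
uvular            q         ɢ       
Gaps, from front to back: alveolar lacks voiced (/d/); velar lacks voiced (/ɡ/).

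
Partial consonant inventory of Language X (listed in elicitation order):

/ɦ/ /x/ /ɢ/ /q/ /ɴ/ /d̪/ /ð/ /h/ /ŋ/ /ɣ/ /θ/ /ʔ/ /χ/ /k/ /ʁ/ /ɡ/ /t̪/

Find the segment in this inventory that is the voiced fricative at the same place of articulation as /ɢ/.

/ʁ/

/ɢ/ is a voiced uvular stop.
The voiced fricative at the same place is a voiced uvular fricative — in this inventory, /ʁ/.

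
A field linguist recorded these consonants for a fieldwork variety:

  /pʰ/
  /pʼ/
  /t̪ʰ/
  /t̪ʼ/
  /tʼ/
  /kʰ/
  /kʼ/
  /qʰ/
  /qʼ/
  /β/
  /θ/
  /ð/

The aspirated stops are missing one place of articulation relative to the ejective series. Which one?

place of articulation  aspirated  ejective
bilabial          pʰ        pʼ      
dental            t̪ʰ       t̪ʼ     
alveolar          —         tʼ      
velar             kʰ        kʼ      
uvular            qʰ        qʼ      
Every place of articulation has an aspirated member except alveolar, where /tʰ/ would be expected.

alveolar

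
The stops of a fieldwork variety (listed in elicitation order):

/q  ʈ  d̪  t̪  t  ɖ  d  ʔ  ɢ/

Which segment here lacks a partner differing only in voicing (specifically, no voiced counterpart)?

Dental: /t̪/ ~ /d̪/
Alveolar: /t/ ~ /d/
Retroflex: /ʈ/ ~ /ɖ/
Uvular: /q/ ~ /ɢ/
Glottal: only /ʔ/ (voiceless); no voiced partner.
So /ʔ/ is the unpaired segment.

/ʔ/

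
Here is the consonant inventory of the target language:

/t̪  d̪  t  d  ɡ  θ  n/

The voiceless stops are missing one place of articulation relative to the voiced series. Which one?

place of articulation  voiceless  voiced  
dental            t̪        d̪      
alveolar          t         d       
velar             —         ɡ       
Every place of articulation has a voiceless member except velar, where /k/ would be expected.

velar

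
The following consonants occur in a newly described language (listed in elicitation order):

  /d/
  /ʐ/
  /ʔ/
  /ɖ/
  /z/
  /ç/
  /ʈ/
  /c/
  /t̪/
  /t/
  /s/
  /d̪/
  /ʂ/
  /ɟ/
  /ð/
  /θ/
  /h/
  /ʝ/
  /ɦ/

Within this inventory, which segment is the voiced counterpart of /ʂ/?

/ʐ/

/ʂ/ is a voiceless retroflex fricative.
The voiced counterpart is a voiced retroflex fricative — in this inventory, /ʐ/.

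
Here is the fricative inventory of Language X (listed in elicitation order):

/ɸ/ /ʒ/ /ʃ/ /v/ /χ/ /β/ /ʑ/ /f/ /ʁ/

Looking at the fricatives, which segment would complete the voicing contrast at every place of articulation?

/ɕ/

bilabial: voiceless /ɸ/, voiced /β/.
labiodental: voiceless /f/, voiced /v/.
postalveolar: voiceless /ʃ/, voiced /ʒ/.
alveolo-palatal: voiceless —, voiced /ʑ/.
uvular: voiceless /χ/, voiced /ʁ/.
The alveolo-palatal row has no voiceless member, so the gap is the voiceless alveolo-palatal fricative /ɕ/.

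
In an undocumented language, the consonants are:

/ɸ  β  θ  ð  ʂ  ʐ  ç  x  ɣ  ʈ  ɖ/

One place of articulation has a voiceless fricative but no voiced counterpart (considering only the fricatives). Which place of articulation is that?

Voiceless: /ɸ/ (bilabial), /θ/ (dental), /ʂ/ (retroflex), /ç/ (palatal), /x/ (velar).
Voiced: /β/ (bilabial), /ð/ (dental), /ʐ/ (retroflex), /ɣ/ (velar).
Every place of articulation has a voiced member except palatal, where /ʝ/ would be expected.

palatal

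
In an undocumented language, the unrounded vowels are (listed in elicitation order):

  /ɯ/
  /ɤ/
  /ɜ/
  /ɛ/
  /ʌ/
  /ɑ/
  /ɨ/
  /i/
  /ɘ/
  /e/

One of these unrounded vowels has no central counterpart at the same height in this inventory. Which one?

/ɑ/

High: /i/ ~ /ɨ/ ~ /ɯ/
High-mid: /e/ ~ /ɘ/ ~ /ɤ/
Low-mid: /ɛ/ ~ /ɜ/ ~ /ʌ/
Low: only /ɑ/ (back); no central partner.
So /ɑ/ is the unpaired segment.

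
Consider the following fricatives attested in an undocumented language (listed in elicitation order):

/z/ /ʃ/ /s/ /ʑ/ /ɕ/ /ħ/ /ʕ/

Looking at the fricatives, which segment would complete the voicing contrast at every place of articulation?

/ʒ/

alveolar: voiceless /s/, voiced /z/.
postalveolar: voiceless /ʃ/, voiced —.
alveolo-palatal: voiceless /ɕ/, voiced /ʑ/.
pharyngeal: voiceless /ħ/, voiced /ʕ/.
The postalveolar row has no voiced member, so the gap is the voiced postalveolar fricative /ʒ/.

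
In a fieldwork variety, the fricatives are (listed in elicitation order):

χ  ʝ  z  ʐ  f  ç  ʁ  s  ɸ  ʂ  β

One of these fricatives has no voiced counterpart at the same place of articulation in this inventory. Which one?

Bilabial: /ɸ/ ~ /β/
Alveolar: /s/ ~ /z/
Retroflex: /ʂ/ ~ /ʐ/
Palatal: /ç/ ~ /ʝ/
Uvular: /χ/ ~ /ʁ/
Labiodental: only /f/ (voiceless); no voiced partner.
So /f/ is the unpaired segment.

/f/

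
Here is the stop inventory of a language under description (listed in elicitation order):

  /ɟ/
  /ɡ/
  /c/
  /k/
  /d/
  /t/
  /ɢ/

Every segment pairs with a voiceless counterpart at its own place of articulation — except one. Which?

/ɢ/

Alveolar: /t/ ~ /d/
Palatal: /c/ ~ /ɟ/
Velar: /k/ ~ /ɡ/
Uvular: only /ɢ/ (voiced); no voiceless partner.
So /ɢ/ is the unpaired segment.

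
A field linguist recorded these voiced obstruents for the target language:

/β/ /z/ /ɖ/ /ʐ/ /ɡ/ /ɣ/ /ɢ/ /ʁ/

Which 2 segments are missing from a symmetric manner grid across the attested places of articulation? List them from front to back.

place of articulation  stop      fricative
bilabial          —         β       
alveolar          —         z       
retroflex         ɖ         ʐ       
velar             ɡ         ɣ       
uvular            ɢ         ʁ       
Gaps, from front to back: bilabial lacks stop (/b/); alveolar lacks stop (/d/).

/b/, /d/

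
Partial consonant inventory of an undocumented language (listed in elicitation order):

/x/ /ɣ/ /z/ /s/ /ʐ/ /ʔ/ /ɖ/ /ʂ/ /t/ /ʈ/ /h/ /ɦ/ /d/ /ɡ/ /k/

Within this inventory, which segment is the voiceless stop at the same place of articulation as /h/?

/ʔ/

/h/ is a voiceless glottal fricative.
The voiceless stop at the same place is a voiceless glottal stop — in this inventory, /ʔ/.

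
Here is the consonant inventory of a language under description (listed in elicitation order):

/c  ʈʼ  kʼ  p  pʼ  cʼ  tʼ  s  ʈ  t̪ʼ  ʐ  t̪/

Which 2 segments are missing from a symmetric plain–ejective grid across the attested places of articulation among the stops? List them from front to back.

/t/, /k/

Plain: /p/ (bilabial), /t̪/ (dental), /ʈ/ (retroflex), /c/ (palatal).
Ejective: /pʼ/ (bilabial), /t̪ʼ/ (dental), /tʼ/ (alveolar), /ʈʼ/ (retroflex), /cʼ/ (palatal), /kʼ/ (velar).
Gaps, from front to back: alveolar lacks plain (/t/); velar lacks plain (/k/).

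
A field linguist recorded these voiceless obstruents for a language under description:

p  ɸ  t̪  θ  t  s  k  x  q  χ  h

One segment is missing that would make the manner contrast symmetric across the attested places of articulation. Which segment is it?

/ʔ/

place of articulation  stop      fricative
bilabial          p         ɸ       
dental            t̪        θ       
alveolar          t         s       
velar             k         x       
uvular            q         χ       
glottal           —         h       
The glottal row has no stop member, so the gap is the glottal stop /ʔ/.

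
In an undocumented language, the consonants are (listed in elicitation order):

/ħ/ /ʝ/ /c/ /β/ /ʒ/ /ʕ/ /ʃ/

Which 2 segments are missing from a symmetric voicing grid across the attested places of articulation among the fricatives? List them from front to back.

/ɸ/, /ç/

place of articulation  voiceless  voiced  
bilabial          —         β       
postalveolar      ʃ         ʒ       
palatal           —         ʝ       
pharyngeal        ħ         ʕ       
Gaps, from front to back: bilabial lacks voiceless (/ɸ/); palatal lacks voiceless (/ç/).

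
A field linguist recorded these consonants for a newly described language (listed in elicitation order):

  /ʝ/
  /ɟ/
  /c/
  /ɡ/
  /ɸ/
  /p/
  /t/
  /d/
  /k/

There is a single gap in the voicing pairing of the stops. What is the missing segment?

Voiceless: /p/ (bilabial), /t/ (alveolar), /c/ (palatal), /k/ (velar).
Voiced: /d/ (alveolar), /ɟ/ (palatal), /ɡ/ (velar).
The bilabial row has no voiced member, so the gap is the voiced bilabial stop /b/.

/b/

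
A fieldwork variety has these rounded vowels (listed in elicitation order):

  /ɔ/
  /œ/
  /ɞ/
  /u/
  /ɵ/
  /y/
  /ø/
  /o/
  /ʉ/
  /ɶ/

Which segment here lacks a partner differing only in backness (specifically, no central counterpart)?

/ɶ/

High: /y/ ~ /ʉ/ ~ /u/
High-mid: /ø/ ~ /ɵ/ ~ /o/
Low-mid: /œ/ ~ /ɞ/ ~ /ɔ/
Low: only /ɶ/ (front); no central partner.
So /ɶ/ is the unpaired segment.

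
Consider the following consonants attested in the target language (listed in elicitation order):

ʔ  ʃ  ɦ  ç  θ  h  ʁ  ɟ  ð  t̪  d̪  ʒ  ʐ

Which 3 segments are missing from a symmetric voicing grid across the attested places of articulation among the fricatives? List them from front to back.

/ʂ/, /ʝ/, /χ/

dental: voiceless /θ/, voiced /ð/.
postalveolar: voiceless /ʃ/, voiced /ʒ/.
retroflex: voiceless —, voiced /ʐ/.
palatal: voiceless /ç/, voiced —.
uvular: voiceless —, voiced /ʁ/.
glottal: voiceless /h/, voiced /ɦ/.
Gaps, from front to back: retroflex lacks voiceless (/ʂ/); palatal lacks voiced (/ʝ/); uvular lacks voiceless (/χ/).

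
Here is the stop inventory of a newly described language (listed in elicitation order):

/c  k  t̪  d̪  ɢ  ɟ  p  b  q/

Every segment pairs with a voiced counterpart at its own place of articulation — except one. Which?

/k/

Bilabial: /p/ ~ /b/
Dental: /t̪/ ~ /d̪/
Palatal: /c/ ~ /ɟ/
Uvular: /q/ ~ /ɢ/
Velar: only /k/ (voiceless); no voiced partner.
So /k/ is the unpaired segment.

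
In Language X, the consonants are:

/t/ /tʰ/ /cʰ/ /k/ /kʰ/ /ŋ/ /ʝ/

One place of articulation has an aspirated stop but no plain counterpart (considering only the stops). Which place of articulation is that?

palatal

place of articulation  plain     aspirated
alveolar          t         tʰ      
palatal           —         cʰ      
velar             k         kʰ      
Every place of articulation has a plain member except palatal, where /c/ would be expected.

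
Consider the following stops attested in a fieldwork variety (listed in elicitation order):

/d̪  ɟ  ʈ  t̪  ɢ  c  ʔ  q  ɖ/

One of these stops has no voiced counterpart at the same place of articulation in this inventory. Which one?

/ʔ/

Dental: /t̪/ ~ /d̪/
Retroflex: /ʈ/ ~ /ɖ/
Palatal: /c/ ~ /ɟ/
Uvular: /q/ ~ /ɢ/
Glottal: only /ʔ/ (voiceless); no voiced partner.
So /ʔ/ is the unpaired segment.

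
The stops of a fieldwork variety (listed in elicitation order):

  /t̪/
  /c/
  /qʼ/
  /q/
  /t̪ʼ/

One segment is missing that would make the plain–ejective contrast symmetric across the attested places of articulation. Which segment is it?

dental: plain /t̪/, ejective /t̪ʼ/.
palatal: plain /c/, ejective —.
uvular: plain /q/, ejective /qʼ/.
The palatal row has no ejective member, so the gap is the ejective palatal stop /cʼ/.

/cʼ/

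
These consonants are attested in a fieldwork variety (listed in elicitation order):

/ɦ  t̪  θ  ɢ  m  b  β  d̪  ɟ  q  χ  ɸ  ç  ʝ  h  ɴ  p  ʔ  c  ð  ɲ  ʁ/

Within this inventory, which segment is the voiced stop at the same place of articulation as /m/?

/m/ is a bilabial nasal.
The voiced stop at the same place is a voiced bilabial stop — in this inventory, /b/.

/b/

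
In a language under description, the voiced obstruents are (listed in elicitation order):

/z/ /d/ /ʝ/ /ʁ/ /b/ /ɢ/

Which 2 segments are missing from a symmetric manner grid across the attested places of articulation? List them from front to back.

/β/, /ɟ/

Stop: /b/ (bilabial), /d/ (alveolar), /ɢ/ (uvular).
Fricative: /z/ (alveolar), /ʝ/ (palatal), /ʁ/ (uvular).
Gaps, from front to back: bilabial lacks fricative (/β/); palatal lacks stop (/ɟ/).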